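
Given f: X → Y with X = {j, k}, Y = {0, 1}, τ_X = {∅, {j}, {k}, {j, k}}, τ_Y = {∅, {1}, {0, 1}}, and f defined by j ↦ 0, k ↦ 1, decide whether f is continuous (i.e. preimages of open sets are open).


f IS continuous.

Compute f^{-1}(U) for each U ∈ τ_Y:
  U = ∅: f^{-1}(U) = ∅ ∈ τ_X ✓.
  U = {1}: f^{-1}(U) = {k} ∈ τ_X ✓.
  U = {0, 1}: f^{-1}(U) = {j, k} ∈ τ_X ✓.
Every preimage lies in τ_X, so f IS continuous.


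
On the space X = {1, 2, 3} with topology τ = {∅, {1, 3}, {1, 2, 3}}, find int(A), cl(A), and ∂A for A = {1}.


int(A) = ∅, cl(A) = {1, 2, 3}, ∂A = {1, 2, 3}.

Closed sets in (X, τ) are complements of opens:
  closed(X, τ) = {∅, {2}, {1, 2, 3}}.
int(A) = ⋃ {U ∈ τ : U ⊆ A}. Opens contained in A: ∅.
Taking the union of these: int(A) = ∅.
cl(A) = ⋂ {C closed : A ⊆ C}. Closed sets containing A: {1, 2, 3}.
Intersecting these: cl(A) = {1, 2, 3}.
∂A = cl(A) ∖ int(A) = {1, 2, 3} ∖ ∅ = {1, 2, 3}.


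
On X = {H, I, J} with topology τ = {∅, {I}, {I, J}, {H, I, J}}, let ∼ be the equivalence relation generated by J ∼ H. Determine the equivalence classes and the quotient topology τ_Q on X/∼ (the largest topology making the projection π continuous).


X/∼ = {[H=J], [I]}; |τ_Q| = 3.

Equivalence classes: [H=J], [I].
Quotient map π: X → X/∼ sends H ↦ [H=J], I ↦ [I], J ↦ [H=J].
For each subset V ⊆ X/∼, compute π^{-1}(V) ⊆ X and check whether π^{-1}(V) ∈ τ. V is open in τ_Q iff π^{-1}(V) ∈ τ.
  V = {}: π^{-1}(V) = ∅ ∈ τ ✓.
  V = {[H=J]}: π^{-1}(V) = {H, J} ∉ τ ✗.
  V = {[I]}: π^{-1}(V) = {I} ∈ τ ✓.
  V = {[H=J], [I]}: π^{-1}(V) = {H, I, J} ∈ τ ✓.
Open sets in the quotient: τ_Q = {{}, {[I]}, {[H=J], [I]}} (3 elements).


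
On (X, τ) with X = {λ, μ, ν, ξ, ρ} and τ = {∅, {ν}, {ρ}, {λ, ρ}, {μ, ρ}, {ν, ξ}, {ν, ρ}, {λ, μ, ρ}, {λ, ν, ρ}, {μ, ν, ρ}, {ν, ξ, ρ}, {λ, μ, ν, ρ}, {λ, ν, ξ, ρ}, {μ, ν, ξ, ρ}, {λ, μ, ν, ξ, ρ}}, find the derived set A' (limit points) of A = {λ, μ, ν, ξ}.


A' = {ξ}

For each x ∈ X, list the open sets U ∈ τ with x ∈ U, then check whether U ∩ (A ∖ {x}) ≠ ∅ for every such U.
  x = λ: open {λ, ρ} ∋ x has {λ, ρ} ∩ (A ∖ {λ}) = ∅, so x is NOT a limit point.
  x = μ: open {μ, ρ} ∋ x has {μ, ρ} ∩ (A ∖ {μ}) = ∅, so x is NOT a limit point.
  x = ν: open {ν} ∋ x has {ν} ∩ (A ∖ {ν}) = ∅, so x is NOT a limit point.
  x = ξ: opens ∋ x are {ν, ξ}, {ν, ξ, ρ}, {λ, ν, ξ, ρ}, {μ, ν, ξ, ρ}, {λ, μ, ν, ξ, ρ}; each meets A ∖ {ξ}, so x IS a limit point.
  x = ρ: open {ρ} ∋ x has {ρ} ∩ (A ∖ {ρ}) = ∅, so x is NOT a limit point.
Collecting: A' = {ξ}.


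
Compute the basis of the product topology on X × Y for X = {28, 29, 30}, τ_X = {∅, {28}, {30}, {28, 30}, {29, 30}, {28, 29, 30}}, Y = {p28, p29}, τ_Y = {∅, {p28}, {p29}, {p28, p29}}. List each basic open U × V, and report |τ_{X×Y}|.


Basis B = {∅ × ∅, {28} × {p28}, {28} × {p29}, {30} × {p28}, {30} × {p29}, {28} × {p28, p29}, {28, 30} × {p28}, {28, 30} × {p29}, {29, 30} × {p28}, {29, 30} × {p29}, {30} × {p28, p29}, {28, 29, 30} × {p28}, {28, 29, 30} × {p29}, {28, 30} × {p28, p29}, {29, 30} × {p28, p29}, {28, 29, 30} × {p28, p29}}; |τ_{X×Y}| = 36.

Enumerate products U × V with U ∈ τ_X, V ∈ τ_Y (deduplicated):
  ∅ × ∅ = {} (∅)
  {28} × {p28} = {(28,p28)}
  {28} × {p29} = {(28,p29)}
  {30} × {p28} = {(30,p28)}
  {30} × {p29} = {(30,p29)}
  {28} × {p28, p29} = {(28,p28), (28,p29)}
  {28, 30} × {p28} = {(28,p28), (30,p28)}
  {28, 30} × {p29} = {(28,p29), (30,p29)}
  {29, 30} × {p28} = {(29,p28), (30,p28)}
  {29, 30} × {p29} = {(29,p29), (30,p29)}
  {30} × {p28, p29} = {(30,p28), (30,p29)}
  {28, 29, 30} × {p28} = {(28,p28), (29,p28), (30,p28)}
  {28, 29, 30} × {p29} = {(28,p29), (29,p29), (30,p29)}
  {28, 30} × {p28, p29} = {(28,p28), (28,p29), (30,p28), (30,p29)}
  {29, 30} × {p28, p29} = {(29,p28), (29,p29), (30,p28), (30,p29)}
  {28, 29, 30} × {p28, p29} = {(28,p28), (28,p29), (29,p28), (29,p29), (30,p28), (30,p29)}
These 16 distinct sets form the basis B.
Close under arbitrary unions to get τ_{X×Y}; counting gives |τ_{X×Y}| = 36.


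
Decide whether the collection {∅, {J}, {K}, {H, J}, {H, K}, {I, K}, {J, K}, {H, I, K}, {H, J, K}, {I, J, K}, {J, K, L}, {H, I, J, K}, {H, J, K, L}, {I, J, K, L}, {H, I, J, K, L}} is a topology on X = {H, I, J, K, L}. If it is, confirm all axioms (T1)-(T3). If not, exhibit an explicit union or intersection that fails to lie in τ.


τ is NOT a topology on X.

Axiom (T1): ∅ ∈ τ? Yes; X ∈ τ? Yes.
Axiom (T2/T3): check pairwise unions and intersections of members of τ.
Counterexample for (T3): {H, J} ∩ {H, K} = {H} ∉ τ. Therefore τ is NOT a topology.


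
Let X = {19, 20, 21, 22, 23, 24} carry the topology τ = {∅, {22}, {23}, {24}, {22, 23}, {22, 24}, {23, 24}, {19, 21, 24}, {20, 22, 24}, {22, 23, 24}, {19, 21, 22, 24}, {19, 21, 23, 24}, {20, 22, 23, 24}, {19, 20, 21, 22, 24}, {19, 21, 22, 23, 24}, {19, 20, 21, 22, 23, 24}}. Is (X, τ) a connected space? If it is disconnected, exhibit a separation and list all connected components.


(X, τ) is disconnected; components = [{23}, {19, 20, 21, 22, 24}].

Find clopen sets (U ∈ τ with X ∖ U ∈ τ):
  U = ∅, X ∖ U = {19, 20, 21, 22, 23, 24} — both open, so U is clopen.
  U = {23}, X ∖ U = {19, 20, 21, 22, 24} — both open, so U is clopen.
  U = {19, 20, 21, 22, 24}, X ∖ U = {23} — both open, so U is clopen.
  U = {19, 20, 21, 22, 23, 24}, X ∖ U = ∅ — both open, so U is clopen.
Nontrivial clopen(s) exist: e.g. {23}. So (X, τ) is disconnected.
Compute connected components by grouping points that agree on all clopens:
  component: {23}
  component: {19, 20, 21, 22, 24}


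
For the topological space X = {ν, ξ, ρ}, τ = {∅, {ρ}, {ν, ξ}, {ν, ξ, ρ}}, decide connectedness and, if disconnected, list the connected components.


(X, τ) is disconnected; components = [{ρ}, {ν, ξ}].

Find clopen sets (U ∈ τ with X ∖ U ∈ τ):
  U = ∅, X ∖ U = {ν, ξ, ρ} — both open, so U is clopen.
  U = {ρ}, X ∖ U = {ν, ξ} — both open, so U is clopen.
  U = {ν, ξ}, X ∖ U = {ρ} — both open, so U is clopen.
  U = {ν, ξ, ρ}, X ∖ U = ∅ — both open, so U is clopen.
Nontrivial clopen(s) exist: e.g. {ρ}. So (X, τ) is disconnected.
Compute connected components by grouping points that agree on all clopens:
  component: {ρ}
  component: {ν, ξ}


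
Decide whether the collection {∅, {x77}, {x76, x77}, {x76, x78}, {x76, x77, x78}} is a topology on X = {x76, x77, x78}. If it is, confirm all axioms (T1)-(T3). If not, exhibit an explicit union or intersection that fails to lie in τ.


τ is NOT a topology on X.

Axiom (T1): ∅ ∈ τ? Yes; X ∈ τ? Yes.
Axiom (T2/T3): check pairwise unions and intersections of members of τ.
Counterexample for (T3): {x76, x77} ∩ {x76, x78} = {x76} ∉ τ. Therefore τ is NOT a topology.


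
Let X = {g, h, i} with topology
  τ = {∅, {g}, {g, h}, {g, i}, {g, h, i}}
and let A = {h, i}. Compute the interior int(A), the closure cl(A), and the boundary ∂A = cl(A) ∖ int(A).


int(A) = ∅, cl(A) = {h, i}, ∂A = {h, i}.

Closed sets in (X, τ) are complements of opens:
  closed(X, τ) = {∅, {h}, {i}, {h, i}, {g, h, i}}.
int(A) = ⋃ {U ∈ τ : U ⊆ A}. Opens contained in A: ∅.
Taking the union of these: int(A) = ∅.
cl(A) = ⋂ {C closed : A ⊆ C}. Closed sets containing A: {h, i}, {g, h, i}.
Intersecting these: cl(A) = {h, i}.
∂A = cl(A) ∖ int(A) = {h, i} ∖ ∅ = {h, i}.


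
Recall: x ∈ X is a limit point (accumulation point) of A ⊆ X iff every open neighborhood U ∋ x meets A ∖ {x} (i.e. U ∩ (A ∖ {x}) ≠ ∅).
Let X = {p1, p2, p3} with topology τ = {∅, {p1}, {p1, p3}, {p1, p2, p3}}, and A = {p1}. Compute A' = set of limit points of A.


A' = {p2, p3}

For each x ∈ X, list the open sets U ∈ τ with x ∈ U, then check whether U ∩ (A ∖ {x}) ≠ ∅ for every such U.
  x = p1: open {p1} ∋ x has {p1} ∩ (A ∖ {p1}) = ∅, so x is NOT a limit point.
  x = p2: opens ∋ x are {p1, p2, p3}; each meets A ∖ {p2}, so x IS a limit point.
  x = p3: opens ∋ x are {p1, p3}, {p1, p2, p3}; each meets A ∖ {p3}, so x IS a limit point.
Collecting: A' = {p2, p3}.


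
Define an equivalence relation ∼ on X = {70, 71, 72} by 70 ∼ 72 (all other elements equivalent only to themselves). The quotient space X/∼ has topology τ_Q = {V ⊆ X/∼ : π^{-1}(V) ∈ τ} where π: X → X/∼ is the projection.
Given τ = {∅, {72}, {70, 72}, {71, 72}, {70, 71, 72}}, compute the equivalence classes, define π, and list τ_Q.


X/∼ = {[70=72], [71]}; |τ_Q| = 3.

Equivalence classes: [70=72], [71].
Quotient map π: X → X/∼ sends 70 ↦ [70=72], 71 ↦ [71], 72 ↦ [70=72].
For each subset V ⊆ X/∼, compute π^{-1}(V) ⊆ X and check whether π^{-1}(V) ∈ τ. V is open in τ_Q iff π^{-1}(V) ∈ τ.
  V = {}: π^{-1}(V) = ∅ ∈ τ ✓.
  V = {[70=72]}: π^{-1}(V) = {70, 72} ∈ τ ✓.
  V = {[71]}: π^{-1}(V) = {71} ∉ τ ✗.
  V = {[70=72], [71]}: π^{-1}(V) = {70, 71, 72} ∈ τ ✓.
Open sets in the quotient: τ_Q = {{}, {[70=72]}, {[70=72], [71]}} (3 elements).


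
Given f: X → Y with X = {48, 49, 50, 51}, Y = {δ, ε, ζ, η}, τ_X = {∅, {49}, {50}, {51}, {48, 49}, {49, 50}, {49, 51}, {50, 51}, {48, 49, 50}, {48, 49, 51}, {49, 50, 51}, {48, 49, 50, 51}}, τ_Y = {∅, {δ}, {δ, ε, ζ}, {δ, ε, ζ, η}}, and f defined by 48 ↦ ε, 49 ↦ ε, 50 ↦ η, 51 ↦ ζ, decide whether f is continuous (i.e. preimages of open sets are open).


f IS continuous.

Compute f^{-1}(U) for each U ∈ τ_Y:
  U = ∅: f^{-1}(U) = ∅ ∈ τ_X ✓.
  U = {δ}: f^{-1}(U) = ∅ ∈ τ_X ✓.
  U = {δ, ε, ζ}: f^{-1}(U) = {48, 49, 51} ∈ τ_X ✓.
  U = {δ, ε, ζ, η}: f^{-1}(U) = {48, 49, 50, 51} ∈ τ_X ✓.
Every preimage lies in τ_X, so f IS continuous.


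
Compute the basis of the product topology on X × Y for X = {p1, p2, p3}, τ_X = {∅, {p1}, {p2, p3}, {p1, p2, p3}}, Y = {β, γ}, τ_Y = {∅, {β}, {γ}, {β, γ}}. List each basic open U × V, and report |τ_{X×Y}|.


Basis B = {∅ × ∅, {p1} × {β}, {p1} × {γ}, {p1} × {β, γ}, {p2, p3} × {β}, {p2, p3} × {γ}, {p1, p2, p3} × {β}, {p1, p2, p3} × {γ}, {p2, p3} × {β, γ}, {p1, p2, p3} × {β, γ}}; |τ_{X×Y}| = 16.

Enumerate products U × V with U ∈ τ_X, V ∈ τ_Y (deduplicated):
  ∅ × ∅ = {} (∅)
  {p1} × {β} = {(p1,β)}
  {p1} × {γ} = {(p1,γ)}
  {p1} × {β, γ} = {(p1,β), (p1,γ)}
  {p2, p3} × {β} = {(p2,β), (p3,β)}
  {p2, p3} × {γ} = {(p2,γ), (p3,γ)}
  {p1, p2, p3} × {β} = {(p1,β), (p2,β), (p3,β)}
  {p1, p2, p3} × {γ} = {(p1,γ), (p2,γ), (p3,γ)}
  {p2, p3} × {β, γ} = {(p2,β), (p2,γ), (p3,β), (p3,γ)}
  {p1, p2, p3} × {β, γ} = {(p1,β), (p1,γ), (p2,β), (p2,γ), (p3,β), (p3,γ)}
These 10 distinct sets form the basis B.
Close under arbitrary unions to get τ_{X×Y}; counting gives |τ_{X×Y}| = 16.


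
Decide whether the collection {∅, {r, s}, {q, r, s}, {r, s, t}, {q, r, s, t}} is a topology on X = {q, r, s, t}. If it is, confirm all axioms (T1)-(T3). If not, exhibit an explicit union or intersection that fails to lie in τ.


τ IS a topology on X.

Axiom (T1): ∅ ∈ τ? Yes; X ∈ τ? Yes.
Axiom (T2/T3): check pairwise unions and intersections of members of τ.
All pairwise intersections and unions checked — each lies in τ. Therefore τ satisfies (T1), (T2), (T3): it IS a topology on X.


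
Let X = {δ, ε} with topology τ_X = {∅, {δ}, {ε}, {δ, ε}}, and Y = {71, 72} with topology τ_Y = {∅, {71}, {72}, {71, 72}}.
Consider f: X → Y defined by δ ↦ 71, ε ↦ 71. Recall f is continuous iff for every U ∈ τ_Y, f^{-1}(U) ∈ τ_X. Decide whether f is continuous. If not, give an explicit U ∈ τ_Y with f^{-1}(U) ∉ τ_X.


f IS continuous.

Compute f^{-1}(U) for each U ∈ τ_Y:
  U = ∅: f^{-1}(U) = ∅ ∈ τ_X ✓.
  U = {71}: f^{-1}(U) = {δ, ε} ∈ τ_X ✓.
  U = {72}: f^{-1}(U) = ∅ ∈ τ_X ✓.
  U = {71, 72}: f^{-1}(U) = {δ, ε} ∈ τ_X ✓.
Every preimage lies in τ_X, so f IS continuous.


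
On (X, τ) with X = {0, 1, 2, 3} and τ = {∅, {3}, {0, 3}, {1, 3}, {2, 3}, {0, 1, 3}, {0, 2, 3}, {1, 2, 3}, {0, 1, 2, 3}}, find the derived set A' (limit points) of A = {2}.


A' = ∅

For each x ∈ X, list the open sets U ∈ τ with x ∈ U, then check whether U ∩ (A ∖ {x}) ≠ ∅ for every such U.
  x = 0: open {0, 3} ∋ x has {0, 3} ∩ (A ∖ {0}) = ∅, so x is NOT a limit point.
  x = 1: open {1, 3} ∋ x has {1, 3} ∩ (A ∖ {1}) = ∅, so x is NOT a limit point.
  x = 2: open {2, 3} ∋ x has {2, 3} ∩ (A ∖ {2}) = ∅, so x is NOT a limit point.
  x = 3: open {3} ∋ x has {3} ∩ (A ∖ {3}) = ∅, so x is NOT a limit point.
Collecting: A' = ∅.


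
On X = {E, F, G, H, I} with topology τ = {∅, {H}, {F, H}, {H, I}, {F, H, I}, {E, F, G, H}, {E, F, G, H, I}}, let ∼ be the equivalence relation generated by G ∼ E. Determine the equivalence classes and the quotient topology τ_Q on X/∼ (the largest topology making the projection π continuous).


X/∼ = {[E=G], [F], [H], [I]}; |τ_Q| = 7.

Equivalence classes: [E=G], [F], [H], [I].
Quotient map π: X → X/∼ sends E ↦ [E=G], F ↦ [F], G ↦ [E=G], H ↦ [H], I ↦ [I].
For each subset V ⊆ X/∼, compute π^{-1}(V) ⊆ X and check whether π^{-1}(V) ∈ τ. V is open in τ_Q iff π^{-1}(V) ∈ τ.
  V = {}: π^{-1}(V) = ∅ ∈ τ ✓.
  V = {[E=G]}: π^{-1}(V) = {E, G} ∉ τ ✗.
  V = {[F]}: π^{-1}(V) = {F} ∉ τ ✗.
  V = {[E=G], [F]}: π^{-1}(V) = {E, F, G} ∉ τ ✗.
  V = {[H]}: π^{-1}(V) = {H} ∈ τ ✓.
  V = {[E=G], [H]}: π^{-1}(V) = {E, G, H} ∉ τ ✗.
  V = {[F], [H]}: π^{-1}(V) = {F, H} ∈ τ ✓.
  V = {[E=G], [F], [H]}: π^{-1}(V) = {E, F, G, H} ∈ τ ✓.
  V = {[I]}: π^{-1}(V) = {I} ∉ τ ✗.
  V = {[E=G], [I]}: π^{-1}(V) = {E, G, I} ∉ τ ✗.
  V = {[F], [I]}: π^{-1}(V) = {F, I} ∉ τ ✗.
  V = {[E=G], [F], [I]}: π^{-1}(V) = {E, F, G, I} ∉ τ ✗.
  V = {[H], [I]}: π^{-1}(V) = {H, I} ∈ τ ✓.
  V = {[E=G], [H], [I]}: π^{-1}(V) = {E, G, H, I} ∉ τ ✗.
  V = {[F], [H], [I]}: π^{-1}(V) = {F, H, I} ∈ τ ✓.
  V = {[E=G], [F], [H], [I]}: π^{-1}(V) = {E, F, G, H, I} ∈ τ ✓.
Open sets in the quotient: τ_Q = {{}, {[H]}, {[F], [H]}, {[E=G], [F], [H]}, {[H], [I]}, {[F], [H], [I]}, {[E=G], [F], [H], [I]}} (7 elements).


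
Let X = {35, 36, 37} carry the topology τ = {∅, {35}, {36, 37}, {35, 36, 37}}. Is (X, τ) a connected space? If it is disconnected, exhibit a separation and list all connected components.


(X, τ) is disconnected; components = [{35}, {36, 37}].

Find clopen sets (U ∈ τ with X ∖ U ∈ τ):
  U = ∅, X ∖ U = {35, 36, 37} — both open, so U is clopen.
  U = {35}, X ∖ U = {36, 37} — both open, so U is clopen.
  U = {36, 37}, X ∖ U = {35} — both open, so U is clopen.
  U = {35, 36, 37}, X ∖ U = ∅ — both open, so U is clopen.
Nontrivial clopen(s) exist: e.g. {35}. So (X, τ) is disconnected.
Compute connected components by grouping points that agree on all clopens:
  component: {35}
  component: {36, 37}


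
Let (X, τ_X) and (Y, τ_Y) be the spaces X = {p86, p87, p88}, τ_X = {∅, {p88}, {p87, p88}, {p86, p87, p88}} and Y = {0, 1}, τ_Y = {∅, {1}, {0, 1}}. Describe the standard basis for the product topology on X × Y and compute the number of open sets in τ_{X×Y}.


Basis B = {∅ × ∅, {p88} × {1}, {p87, p88} × {1}, {p88} × {0, 1}, {p86, p87, p88} × {1}, {p87, p88} × {0, 1}, {p86, p87, p88} × {0, 1}}; |τ_{X×Y}| = 10.

Enumerate products U × V with U ∈ τ_X, V ∈ τ_Y (deduplicated):
  ∅ × ∅ = {} (∅)
  {p88} × {1} = {(p88,1)}
  {p87, p88} × {1} = {(p87,1), (p88,1)}
  {p88} × {0, 1} = {(p88,0), (p88,1)}
  {p86, p87, p88} × {1} = {(p86,1), (p87,1), (p88,1)}
  {p87, p88} × {0, 1} = {(p87,0), (p87,1), (p88,0), (p88,1)}
  {p86, p87, p88} × {0, 1} = {(p86,0), (p86,1), (p87,0), (p87,1), (p88,0), (p88,1)}
These 7 distinct sets form the basis B.
Close under arbitrary unions to get τ_{X×Y}; counting gives |τ_{X×Y}| = 10.


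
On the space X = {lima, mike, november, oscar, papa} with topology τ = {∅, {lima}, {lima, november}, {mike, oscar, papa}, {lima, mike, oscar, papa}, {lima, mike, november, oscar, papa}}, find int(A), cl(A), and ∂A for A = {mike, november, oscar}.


int(A) = ∅, cl(A) = {mike, november, oscar, papa}, ∂A = {mike, november, oscar, papa}.

Closed sets in (X, τ) are complements of opens:
  closed(X, τ) = {∅, {november}, {lima, november}, {mike, oscar, papa}, {mike, november, oscar, papa}, {lima, mike, november, oscar, papa}}.
int(A) = ⋃ {U ∈ τ : U ⊆ A}. Opens contained in A: ∅.
Taking the union of these: int(A) = ∅.
cl(A) = ⋂ {C closed : A ⊆ C}. Closed sets containing A: {mike, november, oscar, papa}, {lima, mike, november, oscar, papa}.
Intersecting these: cl(A) = {mike, november, oscar, papa}.
∂A = cl(A) ∖ int(A) = {mike, november, oscar, papa} ∖ ∅ = {mike, november, oscar, papa}.


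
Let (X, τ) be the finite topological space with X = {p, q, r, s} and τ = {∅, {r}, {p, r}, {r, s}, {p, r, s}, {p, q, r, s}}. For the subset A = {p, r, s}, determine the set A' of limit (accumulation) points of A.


A' = {p, q, s}

For each x ∈ X, list the open sets U ∈ τ with x ∈ U, then check whether U ∩ (A ∖ {x}) ≠ ∅ for every such U.
  x = p: opens ∋ x are {p, r}, {p, r, s}, {p, q, r, s}; each meets A ∖ {p}, so x IS a limit point.
  x = q: opens ∋ x are {p, q, r, s}; each meets A ∖ {q}, so x IS a limit point.
  x = r: open {r} ∋ x has {r} ∩ (A ∖ {r}) = ∅, so x is NOT a limit point.
  x = s: opens ∋ x are {r, s}, {p, r, s}, {p, q, r, s}; each meets A ∖ {s}, so x IS a limit point.
Collecting: A' = {p, q, s}.


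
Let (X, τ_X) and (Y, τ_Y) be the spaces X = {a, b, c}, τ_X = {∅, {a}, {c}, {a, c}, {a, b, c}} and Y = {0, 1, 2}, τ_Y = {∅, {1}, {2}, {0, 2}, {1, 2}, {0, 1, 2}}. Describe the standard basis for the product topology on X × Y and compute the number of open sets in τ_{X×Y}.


Basis B = {∅ × ∅, {a} × {1}, {a} × {2}, {c} × {1}, {c} × {2}, {a} × {0, 2}, {a} × {1, 2}, {a, c} × {1}, {a, c} × {2}, {c} × {0, 2}, {c} × {1, 2}, {a} × {0, 1, 2}, {a, b, c} × {1}, {a, b, c} × {2}, {c} × {0, 1, 2}, {a, c} × {0, 2}, {a, c} × {1, 2}, {a, c} × {0, 1, 2}, {a, b, c} × {0, 2}, {a, b, c} × {1, 2}, {a, b, c} × {0, 1, 2}}; |τ_{X×Y}| = 70.

Enumerate products U × V with U ∈ τ_X, V ∈ τ_Y (deduplicated):
  ∅ × ∅ = {} (∅)
  {a} × {1} = {(a,1)}
  {a} × {2} = {(a,2)}
  {c} × {1} = {(c,1)}
  {c} × {2} = {(c,2)}
  {a} × {0, 2} = {(a,0), (a,2)}
  {a} × {1, 2} = {(a,1), (a,2)}
  {a, c} × {1} = {(a,1), (c,1)}
  {a, c} × {2} = {(a,2), (c,2)}
  {c} × {0, 2} = {(c,0), (c,2)}
  {c} × {1, 2} = {(c,1), (c,2)}
  {a} × {0, 1, 2} = {(a,0), (a,1), (a,2)}
  {a, b, c} × {1} = {(a,1), (b,1), (c,1)}
  {a, b, c} × {2} = {(a,2), (b,2), (c,2)}
  {c} × {0, 1, 2} = {(c,0), (c,1), (c,2)}
  {a, c} × {0, 2} = {(a,0), (a,2), (c,0), (c,2)}
  {a, c} × {1, 2} = {(a,1), (a,2), (c,1), (c,2)}
  {a, c} × {0, 1, 2} = {(a,0), (a,1), (a,2), (c,0), (c,1), (c,2)}
  {a, b, c} × {0, 2} = {(a,0), (a,2), (b,0), (b,2), (c,0), (c,2)}
  {a, b, c} × {1, 2} = {(a,1), (a,2), (b,1), (b,2), (c,1), (c,2)}
  {a, b, c} × {0, 1, 2} = {(a,0), (a,1), (a,2), (b,0), (b,1), (b,2), (c,0), (c,1), (c,2)}
These 21 distinct sets form the basis B.
Close under arbitrary unions to get τ_{X×Y}; counting gives |τ_{X×Y}| = 70.


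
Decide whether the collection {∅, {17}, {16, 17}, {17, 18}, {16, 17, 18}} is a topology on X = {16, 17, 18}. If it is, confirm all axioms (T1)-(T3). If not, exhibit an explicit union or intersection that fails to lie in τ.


τ IS a topology on X.

Axiom (T1): ∅ ∈ τ? Yes; X ∈ τ? Yes.
Axiom (T2/T3): check pairwise unions and intersections of members of τ.
All pairwise intersections and unions checked — each lies in τ. Therefore τ satisfies (T1), (T2), (T3): it IS a topology on X.


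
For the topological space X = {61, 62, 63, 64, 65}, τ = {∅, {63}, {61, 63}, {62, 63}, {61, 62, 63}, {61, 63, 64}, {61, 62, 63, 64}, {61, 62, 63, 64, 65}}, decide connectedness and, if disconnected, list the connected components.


(X, τ) is connected.

Find clopen sets (U ∈ τ with X ∖ U ∈ τ):
  U = ∅, X ∖ U = {61, 62, 63, 64, 65} — both open, so U is clopen.
  U = {61, 62, 63, 64, 65}, X ∖ U = ∅ — both open, so U is clopen.
Only trivial clopens (∅ and X) exist, so (X, τ) is connected.
Compute connected components by grouping points that agree on all clopens:
  component: {61, 62, 63, 64, 65}


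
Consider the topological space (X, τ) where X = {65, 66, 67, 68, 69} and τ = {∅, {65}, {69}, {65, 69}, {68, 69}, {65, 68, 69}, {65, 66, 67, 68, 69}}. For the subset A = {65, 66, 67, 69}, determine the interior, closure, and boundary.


int(A) = {65, 69}, cl(A) = {65, 66, 67, 68, 69}, ∂A = {66, 67, 68}.

Closed sets in (X, τ) are complements of opens:
  closed(X, τ) = {∅, {66, 67}, {65, 66, 67}, {66, 67, 68}, {65, 66, 67, 68}, {66, 67, 68, 69}, {65, 66, 67, 68, 69}}.
int(A) = ⋃ {U ∈ τ : U ⊆ A}. Opens contained in A: ∅, {65}, {69}, {65, 69}.
Taking the union of these: int(A) = {65, 69}.
cl(A) = ⋂ {C closed : A ⊆ C}. Closed sets containing A: {65, 66, 67, 68, 69}.
Intersecting these: cl(A) = {65, 66, 67, 68, 69}.
∂A = cl(A) ∖ int(A) = {65, 66, 67, 68, 69} ∖ {65, 69} = {66, 67, 68}.


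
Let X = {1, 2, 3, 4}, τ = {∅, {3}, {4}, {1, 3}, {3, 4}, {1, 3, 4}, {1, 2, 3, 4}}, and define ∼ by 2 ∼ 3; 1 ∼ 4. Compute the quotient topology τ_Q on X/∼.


X/∼ = {[1=4], [2=3]}; |τ_Q| = 2.

Equivalence classes: [1=4], [2=3].
Quotient map π: X → X/∼ sends 1 ↦ [1=4], 2 ↦ [2=3], 3 ↦ [2=3], 4 ↦ [1=4].
For each subset V ⊆ X/∼, compute π^{-1}(V) ⊆ X and check whether π^{-1}(V) ∈ τ. V is open in τ_Q iff π^{-1}(V) ∈ τ.
  V = {}: π^{-1}(V) = ∅ ∈ τ ✓.
  V = {[1=4]}: π^{-1}(V) = {1, 4} ∉ τ ✗.
  V = {[2=3]}: π^{-1}(V) = {2, 3} ∉ τ ✗.
  V = {[1=4], [2=3]}: π^{-1}(V) = {1, 2, 3, 4} ∈ τ ✓.
Open sets in the quotient: τ_Q = {{}, {[1=4], [2=3]}} (2 elements).


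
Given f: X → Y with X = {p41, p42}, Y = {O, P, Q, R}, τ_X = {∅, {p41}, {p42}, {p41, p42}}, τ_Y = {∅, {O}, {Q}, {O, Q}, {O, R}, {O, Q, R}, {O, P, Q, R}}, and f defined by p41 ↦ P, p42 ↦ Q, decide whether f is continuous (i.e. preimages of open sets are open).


f IS continuous.

Compute f^{-1}(U) for each U ∈ τ_Y:
  U = ∅: f^{-1}(U) = ∅ ∈ τ_X ✓.
  U = {O}: f^{-1}(U) = ∅ ∈ τ_X ✓.
  U = {Q}: f^{-1}(U) = {p42} ∈ τ_X ✓.
  U = {O, Q}: f^{-1}(U) = {p42} ∈ τ_X ✓.
  U = {O, R}: f^{-1}(U) = ∅ ∈ τ_X ✓.
  U = {O, Q, R}: f^{-1}(U) = {p42} ∈ τ_X ✓.
  U = {O, P, Q, R}: f^{-1}(U) = {p41, p42} ∈ τ_X ✓.
Every preimage lies in τ_X, so f IS continuous.


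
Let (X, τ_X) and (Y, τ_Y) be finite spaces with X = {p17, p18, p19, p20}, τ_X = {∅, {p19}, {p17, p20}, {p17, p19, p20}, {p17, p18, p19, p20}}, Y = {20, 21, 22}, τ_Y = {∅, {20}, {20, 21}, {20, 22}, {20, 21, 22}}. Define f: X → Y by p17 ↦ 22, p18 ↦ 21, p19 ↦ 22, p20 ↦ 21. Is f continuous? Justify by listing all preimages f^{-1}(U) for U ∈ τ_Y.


f is NOT continuous.

Compute f^{-1}(U) for each U ∈ τ_Y:
  U = ∅: f^{-1}(U) = ∅ ∈ τ_X ✓.
  U = {20}: f^{-1}(U) = ∅ ∈ τ_X ✓.
  U = {20, 21}: f^{-1}(U) = {p18, p20} ∉ τ_X ✗.
  U = {20, 22}: f^{-1}(U) = {p17, p19} ∉ τ_X ✗.
  U = {20, 21, 22}: f^{-1}(U) = {p17, p18, p19, p20} ∈ τ_X ✓.
Found U = {20, 21} with f^{-1}(U) = {p18, p20} not in τ_X. Therefore f is NOT continuous.


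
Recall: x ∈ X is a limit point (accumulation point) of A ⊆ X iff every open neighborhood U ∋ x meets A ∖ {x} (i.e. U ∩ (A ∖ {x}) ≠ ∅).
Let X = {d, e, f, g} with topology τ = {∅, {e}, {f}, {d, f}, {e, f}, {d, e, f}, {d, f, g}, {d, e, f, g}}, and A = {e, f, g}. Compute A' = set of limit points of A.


A' = {d, g}

For each x ∈ X, list the open sets U ∈ τ with x ∈ U, then check whether U ∩ (A ∖ {x}) ≠ ∅ for every such U.
  x = d: opens ∋ x are {d, f}, {d, e, f}, {d, f, g}, {d, e, f, g}; each meets A ∖ {d}, so x IS a limit point.
  x = e: open {e} ∋ x has {e} ∩ (A ∖ {e}) = ∅, so x is NOT a limit point.
  x = f: open {f} ∋ x has {f} ∩ (A ∖ {f}) = ∅, so x is NOT a limit point.
  x = g: opens ∋ x are {d, f, g}, {d, e, f, g}; each meets A ∖ {g}, so x IS a limit point.
Collecting: A' = {d, g}.


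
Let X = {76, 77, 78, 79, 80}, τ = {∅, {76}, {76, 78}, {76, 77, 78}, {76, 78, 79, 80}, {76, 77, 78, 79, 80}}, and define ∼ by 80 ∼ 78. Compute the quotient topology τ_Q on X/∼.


X/∼ = {[76], [77], [78=80], [79]}; |τ_Q| = 4.

Equivalence classes: [76], [77], [78=80], [79].
Quotient map π: X → X/∼ sends 76 ↦ [76], 77 ↦ [77], 78 ↦ [78=80], 79 ↦ [79], 80 ↦ [78=80].
For each subset V ⊆ X/∼, compute π^{-1}(V) ⊆ X and check whether π^{-1}(V) ∈ τ. V is open in τ_Q iff π^{-1}(V) ∈ τ.
  V = {}: π^{-1}(V) = ∅ ∈ τ ✓.
  V = {[76]}: π^{-1}(V) = {76} ∈ τ ✓.
  V = {[77]}: π^{-1}(V) = {77} ∉ τ ✗.
  V = {[76], [77]}: π^{-1}(V) = {76, 77} ∉ τ ✗.
  V = {[78=80]}: π^{-1}(V) = {78, 80} ∉ τ ✗.
  V = {[76], [78=80]}: π^{-1}(V) = {76, 78, 80} ∉ τ ✗.
  V = {[77], [78=80]}: π^{-1}(V) = {77, 78, 80} ∉ τ ✗.
  V = {[76], [77], [78=80]}: π^{-1}(V) = {76, 77, 78, 80} ∉ τ ✗.
  V = {[79]}: π^{-1}(V) = {79} ∉ τ ✗.
  V = {[76], [79]}: π^{-1}(V) = {76, 79} ∉ τ ✗.
  V = {[77], [79]}: π^{-1}(V) = {77, 79} ∉ τ ✗.
  V = {[76], [77], [79]}: π^{-1}(V) = {76, 77, 79} ∉ τ ✗.
  V = {[78=80], [79]}: π^{-1}(V) = {78, 79, 80} ∉ τ ✗.
  V = {[76], [78=80], [79]}: π^{-1}(V) = {76, 78, 79, 80} ∈ τ ✓.
  V = {[77], [78=80], [79]}: π^{-1}(V) = {77, 78, 79, 80} ∉ τ ✗.
  V = {[76], [77], [78=80], [79]}: π^{-1}(V) = {76, 77, 78, 79, 80} ∈ τ ✓.
Open sets in the quotient: τ_Q = {{}, {[76]}, {[76], [78=80], [79]}, {[76], [77], [78=80], [79]}} (4 elements).


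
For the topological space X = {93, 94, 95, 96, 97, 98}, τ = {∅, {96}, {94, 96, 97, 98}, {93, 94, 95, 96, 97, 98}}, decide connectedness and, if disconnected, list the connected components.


(X, τ) is connected.

Find clopen sets (U ∈ τ with X ∖ U ∈ τ):
  U = ∅, X ∖ U = {93, 94, 95, 96, 97, 98} — both open, so U is clopen.
  U = {93, 94, 95, 96, 97, 98}, X ∖ U = ∅ — both open, so U is clopen.
Only trivial clopens (∅ and X) exist, so (X, τ) is connected.
Compute connected components by grouping points that agree on all clopens:
  component: {93, 94, 95, 96, 97, 98}


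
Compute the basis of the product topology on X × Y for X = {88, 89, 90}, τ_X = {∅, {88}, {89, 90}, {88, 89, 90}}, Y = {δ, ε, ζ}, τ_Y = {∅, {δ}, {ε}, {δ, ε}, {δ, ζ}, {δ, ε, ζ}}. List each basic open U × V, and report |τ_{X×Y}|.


Basis B = {∅ × ∅, {88} × {δ}, {88} × {ε}, {88} × {δ, ε}, {88} × {δ, ζ}, {89, 90} × {δ}, {89, 90} × {ε}, {88} × {δ, ε, ζ}, {88, 89, 90} × {δ}, {88, 89, 90} × {ε}, {89, 90} × {δ, ε}, {89, 90} × {δ, ζ}, {88, 89, 90} × {δ, ε}, {88, 89, 90} × {δ, ζ}, {89, 90} × {δ, ε, ζ}, {88, 89, 90} × {δ, ε, ζ}}; |τ_{X×Y}| = 36.

Enumerate products U × V with U ∈ τ_X, V ∈ τ_Y (deduplicated):
  ∅ × ∅ = {} (∅)
  {88} × {δ} = {(88,δ)}
  {88} × {ε} = {(88,ε)}
  {88} × {δ, ε} = {(88,δ), (88,ε)}
  {88} × {δ, ζ} = {(88,δ), (88,ζ)}
  {89, 90} × {δ} = {(89,δ), (90,δ)}
  {89, 90} × {ε} = {(89,ε), (90,ε)}
  {88} × {δ, ε, ζ} = {(88,δ), (88,ε), (88,ζ)}
  {88, 89, 90} × {δ} = {(88,δ), (89,δ), (90,δ)}
  {88, 89, 90} × {ε} = {(88,ε), (89,ε), (90,ε)}
  {89, 90} × {δ, ε} = {(89,δ), (89,ε), (90,δ), (90,ε)}
  {89, 90} × {δ, ζ} = {(89,δ), (89,ζ), (90,δ), (90,ζ)}
  {88, 89, 90} × {δ, ε} = {(88,δ), (88,ε), (89,δ), (89,ε), (90,δ), (90,ε)}
  {88, 89, 90} × {δ, ζ} = {(88,δ), (88,ζ), (89,δ), (89,ζ), (90,δ), (90,ζ)}
  {89, 90} × {δ, ε, ζ} = {(89,δ), (89,ε), (89,ζ), (90,δ), (90,ε), (90,ζ)}
  {88, 89, 90} × {δ, ε, ζ} = {(88,δ), (88,ε), (88,ζ), (89,δ), (89,ε), (89,ζ), (90,δ), (90,ε), (90,ζ)}
These 16 distinct sets form the basis B.
Close under arbitrary unions to get τ_{X×Y}; counting gives |τ_{X×Y}| = 36.


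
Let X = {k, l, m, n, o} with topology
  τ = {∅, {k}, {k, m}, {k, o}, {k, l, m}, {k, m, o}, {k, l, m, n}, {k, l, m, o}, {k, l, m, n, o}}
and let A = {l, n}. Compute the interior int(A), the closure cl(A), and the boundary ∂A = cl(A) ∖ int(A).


int(A) = ∅, cl(A) = {l, n}, ∂A = {l, n}.

Closed sets in (X, τ) are complements of opens:
  closed(X, τ) = {∅, {n}, {o}, {l, n}, {n, o}, {l, m, n}, {l, n, o}, {l, m, n, o}, {k, l, m, n, o}}.
int(A) = ⋃ {U ∈ τ : U ⊆ A}. Opens contained in A: ∅.
Taking the union of these: int(A) = ∅.
cl(A) = ⋂ {C closed : A ⊆ C}. Closed sets containing A: {l, n}, {l, m, n}, {l, n, o}, {l, m, n, o}, {k, l, m, n, o}.
Intersecting these: cl(A) = {l, n}.
∂A = cl(A) ∖ int(A) = {l, n} ∖ ∅ = {l, n}.


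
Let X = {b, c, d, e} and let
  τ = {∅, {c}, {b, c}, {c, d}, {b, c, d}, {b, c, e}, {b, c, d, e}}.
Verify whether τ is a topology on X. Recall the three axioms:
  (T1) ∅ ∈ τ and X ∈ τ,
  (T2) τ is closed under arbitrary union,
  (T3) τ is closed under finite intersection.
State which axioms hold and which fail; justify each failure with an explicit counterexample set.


τ IS a topology on X.

Axiom (T1): ∅ ∈ τ? Yes; X ∈ τ? Yes.
Axiom (T2/T3): check pairwise unions and intersections of members of τ.
All pairwise intersections and unions checked — each lies in τ. Therefore τ satisfies (T1), (T2), (T3): it IS a topology on X.


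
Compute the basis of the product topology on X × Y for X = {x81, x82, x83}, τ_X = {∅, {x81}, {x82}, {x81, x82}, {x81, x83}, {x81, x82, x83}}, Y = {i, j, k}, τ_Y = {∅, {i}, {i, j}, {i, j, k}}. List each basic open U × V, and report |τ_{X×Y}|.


Basis B = {∅ × ∅, {x81} × {i}, {x82} × {i}, {x81} × {i, j}, {x81, x82} × {i}, {x81, x83} × {i}, {x82} × {i, j}, {x81} × {i, j, k}, {x81, x82, x83} × {i}, {x82} × {i, j, k}, {x81, x82} × {i, j}, {x81, x83} × {i, j}, {x81, x82} × {i, j, k}, {x81, x83} × {i, j, k}, {x81, x82, x83} × {i, j}, {x81, x82, x83} × {i, j, k}}; |τ_{X×Y}| = 40.

Enumerate products U × V with U ∈ τ_X, V ∈ τ_Y (deduplicated):
  ∅ × ∅ = {} (∅)
  {x81} × {i} = {(x81,i)}
  {x82} × {i} = {(x82,i)}
  {x81} × {i, j} = {(x81,i), (x81,j)}
  {x81, x82} × {i} = {(x81,i), (x82,i)}
  {x81, x83} × {i} = {(x81,i), (x83,i)}
  {x82} × {i, j} = {(x82,i), (x82,j)}
  {x81} × {i, j, k} = {(x81,i), (x81,j), (x81,k)}
  {x81, x82, x83} × {i} = {(x81,i), (x82,i), (x83,i)}
  {x82} × {i, j, k} = {(x82,i), (x82,j), (x82,k)}
  {x81, x82} × {i, j} = {(x81,i), (x81,j), (x82,i), (x82,j)}
  {x81, x83} × {i, j} = {(x81,i), (x81,j), (x83,i), (x83,j)}
  {x81, x82} × {i, j, k} = {(x81,i), (x81,j), (x81,k), (x82,i), (x82,j), (x82,k)}
  {x81, x83} × {i, j, k} = {(x81,i), (x81,j), (x81,k), (x83,i), (x83,j), (x83,k)}
  {x81, x82, x83} × {i, j} = {(x81,i), (x81,j), (x82,i), (x82,j), (x83,i), (x83,j)}
  {x81, x82, x83} × {i, j, k} = {(x81,i), (x81,j), (x81,k), (x82,i), (x82,j), (x82,k), (x83,i), (x83,j), (x83,k)}
These 16 distinct sets form the basis B.
Close under arbitrary unions to get τ_{X×Y}; counting gives |τ_{X×Y}| = 40.


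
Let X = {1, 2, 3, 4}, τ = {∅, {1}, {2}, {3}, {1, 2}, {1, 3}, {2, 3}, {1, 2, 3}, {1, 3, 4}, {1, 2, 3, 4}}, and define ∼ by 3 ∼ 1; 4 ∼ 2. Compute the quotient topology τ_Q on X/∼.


X/∼ = {[1=3], [2=4]}; |τ_Q| = 3.

Equivalence classes: [1=3], [2=4].
Quotient map π: X → X/∼ sends 1 ↦ [1=3], 2 ↦ [2=4], 3 ↦ [1=3], 4 ↦ [2=4].
For each subset V ⊆ X/∼, compute π^{-1}(V) ⊆ X and check whether π^{-1}(V) ∈ τ. V is open in τ_Q iff π^{-1}(V) ∈ τ.
  V = {}: π^{-1}(V) = ∅ ∈ τ ✓.
  V = {[1=3]}: π^{-1}(V) = {1, 3} ∈ τ ✓.
  V = {[2=4]}: π^{-1}(V) = {2, 4} ∉ τ ✗.
  V = {[1=3], [2=4]}: π^{-1}(V) = {1, 2, 3, 4} ∈ τ ✓.
Open sets in the quotient: τ_Q = {{}, {[1=3]}, {[1=3], [2=4]}} (3 elements).


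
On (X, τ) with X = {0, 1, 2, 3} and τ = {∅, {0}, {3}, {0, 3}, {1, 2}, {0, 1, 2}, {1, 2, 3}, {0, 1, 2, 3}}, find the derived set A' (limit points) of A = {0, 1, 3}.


A' = {2}

For each x ∈ X, list the open sets U ∈ τ with x ∈ U, then check whether U ∩ (A ∖ {x}) ≠ ∅ for every such U.
  x = 0: open {0} ∋ x has {0} ∩ (A ∖ {0}) = ∅, so x is NOT a limit point.
  x = 1: open {1, 2} ∋ x has {1, 2} ∩ (A ∖ {1}) = ∅, so x is NOT a limit point.
  x = 2: opens ∋ x are {1, 2}, {0, 1, 2}, {1, 2, 3}, {0, 1, 2, 3}; each meets A ∖ {2}, so x IS a limit point.
  x = 3: open {3} ∋ x has {3} ∩ (A ∖ {3}) = ∅, so x is NOT a limit point.
Collecting: A' = {2}.


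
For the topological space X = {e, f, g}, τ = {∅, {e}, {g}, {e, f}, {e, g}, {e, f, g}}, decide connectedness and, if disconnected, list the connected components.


(X, τ) is disconnected; components = [{g}, {e, f}].

Find clopen sets (U ∈ τ with X ∖ U ∈ τ):
  U = ∅, X ∖ U = {e, f, g} — both open, so U is clopen.
  U = {g}, X ∖ U = {e, f} — both open, so U is clopen.
  U = {e, f}, X ∖ U = {g} — both open, so U is clopen.
  U = {e, f, g}, X ∖ U = ∅ — both open, so U is clopen.
Nontrivial clopen(s) exist: e.g. {e, f}. So (X, τ) is disconnected.
Compute connected components by grouping points that agree on all clopens:
  component: {g}
  component: {e, f}


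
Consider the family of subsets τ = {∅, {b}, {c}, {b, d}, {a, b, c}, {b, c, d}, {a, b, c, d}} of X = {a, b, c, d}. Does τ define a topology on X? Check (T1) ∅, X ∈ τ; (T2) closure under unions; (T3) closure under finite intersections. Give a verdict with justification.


τ is NOT a topology on X.

Axiom (T1): ∅ ∈ τ? Yes; X ∈ τ? Yes.
Axiom (T2/T3): check pairwise unions and intersections of members of τ.
Counterexample for (T2): {b} ∪ {c} = {b, c} ∉ τ. Therefore τ is NOT a topology.


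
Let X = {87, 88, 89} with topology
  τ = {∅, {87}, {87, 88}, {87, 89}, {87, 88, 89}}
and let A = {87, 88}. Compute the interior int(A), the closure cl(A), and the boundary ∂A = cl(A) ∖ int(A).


int(A) = {87, 88}, cl(A) = {87, 88, 89}, ∂A = {89}.

Closed sets in (X, τ) are complements of opens:
  closed(X, τ) = {∅, {88}, {89}, {88, 89}, {87, 88, 89}}.
int(A) = ⋃ {U ∈ τ : U ⊆ A}. Opens contained in A: ∅, {87}, {87, 88}.
Taking the union of these: int(A) = {87, 88}.
cl(A) = ⋂ {C closed : A ⊆ C}. Closed sets containing A: {87, 88, 89}.
Intersecting these: cl(A) = {87, 88, 89}.
∂A = cl(A) ∖ int(A) = {87, 88, 89} ∖ {87, 88} = {89}.


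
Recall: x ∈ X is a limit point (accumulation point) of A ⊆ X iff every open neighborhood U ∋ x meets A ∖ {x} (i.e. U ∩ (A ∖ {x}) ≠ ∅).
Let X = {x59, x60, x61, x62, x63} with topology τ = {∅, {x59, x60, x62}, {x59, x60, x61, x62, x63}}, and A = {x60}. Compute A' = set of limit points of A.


A' = {x59, x61, x62, x63}

For each x ∈ X, list the open sets U ∈ τ with x ∈ U, then check whether U ∩ (A ∖ {x}) ≠ ∅ for every such U.
  x = x59: opens ∋ x are {x59, x60, x62}, {x59, x60, x61, x62, x63}; each meets A ∖ {x59}, so x IS a limit point.
  x = x60: open {x59, x60, x62} ∋ x has {x59, x60, x62} ∩ (A ∖ {x60}) = ∅, so x is NOT a limit point.
  x = x61: opens ∋ x are {x59, x60, x61, x62, x63}; each meets A ∖ {x61}, so x IS a limit point.
  x = x62: opens ∋ x are {x59, x60, x62}, {x59, x60, x61, x62, x63}; each meets A ∖ {x62}, so x IS a limit point.
  x = x63: opens ∋ x are {x59, x60, x61, x62, x63}; each meets A ∖ {x63}, so x IS a limit point.
Collecting: A' = {x59, x61, x62, x63}.


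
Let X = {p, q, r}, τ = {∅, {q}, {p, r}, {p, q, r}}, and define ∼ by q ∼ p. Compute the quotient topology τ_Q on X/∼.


X/∼ = {[p=q], [r]}; |τ_Q| = 2.

Equivalence classes: [p=q], [r].
Quotient map π: X → X/∼ sends p ↦ [p=q], q ↦ [p=q], r ↦ [r].
For each subset V ⊆ X/∼, compute π^{-1}(V) ⊆ X and check whether π^{-1}(V) ∈ τ. V is open in τ_Q iff π^{-1}(V) ∈ τ.
  V = {}: π^{-1}(V) = ∅ ∈ τ ✓.
  V = {[p=q]}: π^{-1}(V) = {p, q} ∉ τ ✗.
  V = {[r]}: π^{-1}(V) = {r} ∉ τ ✗.
  V = {[p=q], [r]}: π^{-1}(V) = {p, q, r} ∈ τ ✓.
Open sets in the quotient: τ_Q = {{}, {[p=q], [r]}} (2 elements).


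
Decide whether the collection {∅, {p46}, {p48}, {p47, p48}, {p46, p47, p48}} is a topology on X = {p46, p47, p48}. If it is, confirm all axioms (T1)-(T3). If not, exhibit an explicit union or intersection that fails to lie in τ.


τ is NOT a topology on X.

Axiom (T1): ∅ ∈ τ? Yes; X ∈ τ? Yes.
Axiom (T2/T3): check pairwise unions and intersections of members of τ.
Counterexample for (T2): {p46} ∪ {p48} = {p46, p48} ∉ τ. Therefore τ is NOT a topology.


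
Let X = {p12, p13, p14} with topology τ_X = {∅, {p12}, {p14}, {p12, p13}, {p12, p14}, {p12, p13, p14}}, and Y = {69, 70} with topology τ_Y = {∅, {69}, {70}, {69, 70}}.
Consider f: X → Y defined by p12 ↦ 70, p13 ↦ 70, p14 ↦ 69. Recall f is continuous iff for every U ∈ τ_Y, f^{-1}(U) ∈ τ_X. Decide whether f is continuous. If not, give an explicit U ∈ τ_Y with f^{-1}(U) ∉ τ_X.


f IS continuous.

Compute f^{-1}(U) for each U ∈ τ_Y:
  U = ∅: f^{-1}(U) = ∅ ∈ τ_X ✓.
  U = {69}: f^{-1}(U) = {p14} ∈ τ_X ✓.
  U = {70}: f^{-1}(U) = {p12, p13} ∈ τ_X ✓.
  U = {69, 70}: f^{-1}(U) = {p12, p13, p14} ∈ τ_X ✓.
Every preimage lies in τ_X, so f IS continuous.


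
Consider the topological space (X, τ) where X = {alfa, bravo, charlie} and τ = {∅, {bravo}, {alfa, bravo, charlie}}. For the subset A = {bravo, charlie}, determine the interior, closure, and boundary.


int(A) = {bravo}, cl(A) = {alfa, bravo, charlie}, ∂A = {alfa, charlie}.

Closed sets in (X, τ) are complements of opens:
  closed(X, τ) = {∅, {alfa, charlie}, {alfa, bravo, charlie}}.
int(A) = ⋃ {U ∈ τ : U ⊆ A}. Opens contained in A: ∅, {bravo}.
Taking the union of these: int(A) = {bravo}.
cl(A) = ⋂ {C closed : A ⊆ C}. Closed sets containing A: {alfa, bravo, charlie}.
Intersecting these: cl(A) = {alfa, bravo, charlie}.
∂A = cl(A) ∖ int(A) = {alfa, bravo, charlie} ∖ {bravo} = {alfa, charlie}.


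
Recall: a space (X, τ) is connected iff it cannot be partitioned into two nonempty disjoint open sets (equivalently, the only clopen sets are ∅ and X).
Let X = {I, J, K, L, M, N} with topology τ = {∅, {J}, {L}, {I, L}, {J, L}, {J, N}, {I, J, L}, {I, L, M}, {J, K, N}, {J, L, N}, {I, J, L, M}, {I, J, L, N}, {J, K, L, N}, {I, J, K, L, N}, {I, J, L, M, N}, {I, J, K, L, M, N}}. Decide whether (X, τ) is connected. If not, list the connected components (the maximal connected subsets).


(X, τ) is disconnected; components = [{I, L, M}, {J, K, N}].

Find clopen sets (U ∈ τ with X ∖ U ∈ τ):
  U = ∅, X ∖ U = {I, J, K, L, M, N} — both open, so U is clopen.
  U = {I, L, M}, X ∖ U = {J, K, N} — both open, so U is clopen.
  U = {J, K, N}, X ∖ U = {I, L, M} — both open, so U is clopen.
  U = {I, J, K, L, M, N}, X ∖ U = ∅ — both open, so U is clopen.
Nontrivial clopen(s) exist: e.g. {I, L, M}. So (X, τ) is disconnected.
Compute connected components by grouping points that agree on all clopens:
  component: {I, L, M}
  component: {J, K, N}


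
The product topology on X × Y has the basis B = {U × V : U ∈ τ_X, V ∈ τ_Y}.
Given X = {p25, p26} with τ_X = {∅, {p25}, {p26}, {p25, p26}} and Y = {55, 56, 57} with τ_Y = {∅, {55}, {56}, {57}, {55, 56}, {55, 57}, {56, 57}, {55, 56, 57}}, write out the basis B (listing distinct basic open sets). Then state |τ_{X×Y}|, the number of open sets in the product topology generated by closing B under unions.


Basis B = {∅ × ∅, {p25} × {55}, {p25} × {56}, {p25} × {57}, {p26} × {55}, {p26} × {56}, {p26} × {57}, {p25} × {55, 56}, {p25} × {55, 57}, {p25, p26} × {55}, {p25} × {56, 57}, {p25, p26} × {56}, {p25, p26} × {57}, {p26} × {55, 56}, {p26} × {55, 57}, {p26} × {56, 57}, {p25} × {55, 56, 57}, {p26} × {55, 56, 57}, {p25, p26} × {55, 56}, {p25, p26} × {55, 57}, {p25, p26} × {56, 57}, {p25, p26} × {55, 56, 57}}; |τ_{X×Y}| = 64.

Enumerate products U × V with U ∈ τ_X, V ∈ τ_Y (deduplicated):
  ∅ × ∅ = {} (∅)
  {p25} × {55} = {(p25,55)}
  {p25} × {56} = {(p25,56)}
  {p25} × {57} = {(p25,57)}
  {p26} × {55} = {(p26,55)}
  {p26} × {56} = {(p26,56)}
  {p26} × {57} = {(p26,57)}
  {p25} × {55, 56} = {(p25,55), (p25,56)}
  {p25} × {55, 57} = {(p25,55), (p25,57)}
  {p25, p26} × {55} = {(p25,55), (p26,55)}
  {p25} × {56, 57} = {(p25,56), (p25,57)}
  {p25, p26} × {56} = {(p25,56), (p26,56)}
  {p25, p26} × {57} = {(p25,57), (p26,57)}
  {p26} × {55, 56} = {(p26,55), (p26,56)}
  {p26} × {55, 57} = {(p26,55), (p26,57)}
  {p26} × {56, 57} = {(p26,56), (p26,57)}
  {p25} × {55, 56, 57} = {(p25,55), (p25,56), (p25,57)}
  {p26} × {55, 56, 57} = {(p26,55), (p26,56), (p26,57)}
  {p25, p26} × {55, 56} = {(p25,55), (p25,56), (p26,55), (p26,56)}
  {p25, p26} × {55, 57} = {(p25,55), (p25,57), (p26,55), (p26,57)}
  {p25, p26} × {56, 57} = {(p25,56), (p25,57), (p26,56), (p26,57)}
  {p25, p26} × {55, 56, 57} = {(p25,55), (p25,56), (p25,57), (p26,55), (p26,56), (p26,57)}
These 22 distinct sets form the basis B.
Close under arbitrary unions to get τ_{X×Y}; counting gives |τ_{X×Y}| = 64.
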